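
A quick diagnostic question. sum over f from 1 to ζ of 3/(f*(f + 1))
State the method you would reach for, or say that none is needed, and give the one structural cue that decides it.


Method: telescoping — 3/(f*(f + 1)) decomposes into shift-paired simple fractions; the series telescopes to finitely many boundary pieces.


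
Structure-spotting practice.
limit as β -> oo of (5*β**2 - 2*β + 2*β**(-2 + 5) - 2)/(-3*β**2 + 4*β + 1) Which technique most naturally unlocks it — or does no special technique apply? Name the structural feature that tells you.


Method: dominant-term comparison — divide by the highest power of β present: lower-order terms vanish and the dominant ratio remains. As a single quotient, the ∞/∞ shape would yield to repeated differentiation as well — the growth comparison gets there in one look.


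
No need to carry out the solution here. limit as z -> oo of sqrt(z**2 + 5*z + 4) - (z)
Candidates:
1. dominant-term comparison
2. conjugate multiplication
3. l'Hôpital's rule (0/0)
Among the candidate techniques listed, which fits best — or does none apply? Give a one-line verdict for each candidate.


Technique: conjugate multiplication — an infinity-minus-infinity difference with a surviving radical — multiply by the conjugate to cancel the divergence.
- dominant-term comparison — no dominant power emerges to decide the limit by degree comparison.
- conjugate multiplication — applies; the problem has the shape this method handles.
- l'Hôpital's rule (0/0): substitution produces ∞ − ∞ rather than a vanishing quotient; the rule needs a 0/0 ratio to act on.


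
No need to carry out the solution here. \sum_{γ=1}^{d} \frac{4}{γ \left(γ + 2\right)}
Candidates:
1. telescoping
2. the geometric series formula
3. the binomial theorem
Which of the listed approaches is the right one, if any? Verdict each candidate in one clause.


Technique: telescoping — \frac{4}{γ \left(γ + 2\right)} hides a difference of shifted reciprocals — decompose it and the middle of the sum vanishes.
- telescoping: yes, a natural case for it.
- the geometric series formula: the term-to-term ratio drifts with the index — the one thing the geometric formula cannot absorb.
- the binomial theorem — no binomial coefficients pair with matched powers.


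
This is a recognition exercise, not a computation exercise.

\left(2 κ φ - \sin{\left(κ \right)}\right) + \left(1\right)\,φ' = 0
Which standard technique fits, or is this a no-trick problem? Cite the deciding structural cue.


Best approach: a linear integrating factor — the equation is linear in φ with coefficient 2 κ; multiplying by the integrating factor exp(∫2 κ) makes the left side a perfect derivative.


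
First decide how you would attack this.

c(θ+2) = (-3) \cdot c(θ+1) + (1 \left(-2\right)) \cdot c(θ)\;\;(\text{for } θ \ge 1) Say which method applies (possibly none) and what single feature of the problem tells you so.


Diagnosis: the characteristic-root method — every coefficient is a fixed number and the forcing is zero — substitute r^θ and read off the root equation.


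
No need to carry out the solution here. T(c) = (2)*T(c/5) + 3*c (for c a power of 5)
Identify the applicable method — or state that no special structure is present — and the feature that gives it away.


Technique: the master substitution — divide-the-index recursion (c/5 inside the call) straightens out once the index is rewritten as 5^m.


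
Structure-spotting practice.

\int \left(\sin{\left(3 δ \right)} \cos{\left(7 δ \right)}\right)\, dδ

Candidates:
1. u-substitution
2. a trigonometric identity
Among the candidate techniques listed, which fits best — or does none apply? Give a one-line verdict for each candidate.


Verdict: a trigonometric identity — the product \sin{\left(3 δ \right)} \cos{\left(7 δ \right)} converts to a sum of single-frequency sinusoids via the product-to-sum identity.
- u-substitution: no subexpression of the integrand pairs with its own derivative as a factor — individual terms may offer their own substitutions, but any change of variable covering the whole integral would have to be constructed from outside the expression.
- a trigonometric identity: yes, a natural case for it.


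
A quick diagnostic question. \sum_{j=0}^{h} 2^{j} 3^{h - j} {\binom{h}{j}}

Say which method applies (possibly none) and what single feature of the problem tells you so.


Diagnosis: the binomial theorem — terms weighting {\binom{h}{j}} against matched powers of 2 and 3 reassemble into (2 + 3)^h by the binomial theorem.


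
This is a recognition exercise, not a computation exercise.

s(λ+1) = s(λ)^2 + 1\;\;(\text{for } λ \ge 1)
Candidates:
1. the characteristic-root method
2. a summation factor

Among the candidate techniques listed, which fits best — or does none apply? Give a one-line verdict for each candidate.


Diagnosis: no special technique — the recurrence is nonlinear in the sequence values; study it directly, no linear machinery applies.
- the characteristic-root method: the recursion is nonlinear in the sequence values, so no linear-modes ansatz applies.
- a summation factor: no summation factor applies — the rule is not linear in the sequence values.


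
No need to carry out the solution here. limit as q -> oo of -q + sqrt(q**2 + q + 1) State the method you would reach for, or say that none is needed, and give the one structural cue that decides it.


Verdict: conjugate multiplication — neither sqrt(q**2 + q + 1) nor q converges alone, so rewrite their difference as a conjugate-rationalized quotient first.


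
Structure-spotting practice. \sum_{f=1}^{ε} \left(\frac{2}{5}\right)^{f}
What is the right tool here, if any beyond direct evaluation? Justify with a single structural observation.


Verdict: the geometric series formula — term-over-term division gives \frac{2}{5} every time — index-free ratio, geometric sum formula applies.


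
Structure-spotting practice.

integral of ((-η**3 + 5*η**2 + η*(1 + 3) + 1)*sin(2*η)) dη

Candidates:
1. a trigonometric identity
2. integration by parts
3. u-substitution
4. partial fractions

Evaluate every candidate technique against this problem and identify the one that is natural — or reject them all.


Method: integration by parts — differentiate (-η**3 + 5*η**2 + η*(1 + 3) + 1), integrate sin(2*η): each pass lowers the polynomial degree, so parts terminates.
- a trigonometric identity — neither the even-power reduction nor the product-to-sum identity applies to this structure.
- integration by parts — a fit — the right tool for this form.
- u-substitution: no subexpression of the integrand serves as a whole-integral substitution inner — individual terms may offer their own, but none carries its derivative as a factor of the full integrand; a working change of variable would have to be constructed from outside the expression.
- partial fractions — the expression is not a ratio of polynomials that decomposes further.


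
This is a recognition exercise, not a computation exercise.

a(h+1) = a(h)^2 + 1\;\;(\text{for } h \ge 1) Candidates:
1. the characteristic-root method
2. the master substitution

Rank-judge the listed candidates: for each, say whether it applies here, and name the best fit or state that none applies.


Diagnosis: no special technique — once the recursion is nonlinear, characteristic roots, master substitutions, and summation factors are all off the table.
- the characteristic-root method: the recursion is nonlinear in the sequence values, so no linear-modes ansatz applies.
- the master substitution: there is no divide-the-index recursive argument.


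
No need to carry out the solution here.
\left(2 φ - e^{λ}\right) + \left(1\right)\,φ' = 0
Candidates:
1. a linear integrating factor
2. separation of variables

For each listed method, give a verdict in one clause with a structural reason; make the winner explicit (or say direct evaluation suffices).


Method: a linear integrating factor — linear in the unknown with genuine forcing: multiply through by the exponential of the integrated coefficient and the left side closes into one derivative.
- a linear integrating factor: yes — fits the structure here.
- separation of variables: the two dependences are entangled, not a clean product of one-variable pieces.


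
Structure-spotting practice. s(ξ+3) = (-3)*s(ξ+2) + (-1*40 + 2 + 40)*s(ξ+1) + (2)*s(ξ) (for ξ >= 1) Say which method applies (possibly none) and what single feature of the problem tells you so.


Technique: the characteristic-root method — shift-invariance with fixed coefficients calls for exponential trials; the characteristic polynomial finds every r^ξ.


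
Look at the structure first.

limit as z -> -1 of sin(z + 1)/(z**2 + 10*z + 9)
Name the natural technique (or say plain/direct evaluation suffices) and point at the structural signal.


Best approach: l'Hôpital's rule (0/0) — numerator and denominator both vanish at -1 — a genuine 0/0 form, which is exactly when l'Hôpital applies. The standard small-argument limits would also carry it; the rule is the systematic route.


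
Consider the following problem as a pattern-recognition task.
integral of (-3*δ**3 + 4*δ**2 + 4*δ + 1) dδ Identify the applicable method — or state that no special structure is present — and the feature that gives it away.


Best approach: no special technique — the integrand is a sum of constant multiples of powers of δ — integrate term by term.


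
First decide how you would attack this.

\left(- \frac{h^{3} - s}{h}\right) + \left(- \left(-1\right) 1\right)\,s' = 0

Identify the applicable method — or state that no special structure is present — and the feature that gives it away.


Diagnosis: a linear integrating factor — the unknown enters only to the first power against a nonzero forcing term — the integrating-factor template applies directly.


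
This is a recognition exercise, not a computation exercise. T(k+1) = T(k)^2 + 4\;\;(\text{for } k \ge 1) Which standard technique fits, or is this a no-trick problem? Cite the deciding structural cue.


Verdict: no special technique — nonlinear feedback in the recursion rules out every root- or factor-based technique.


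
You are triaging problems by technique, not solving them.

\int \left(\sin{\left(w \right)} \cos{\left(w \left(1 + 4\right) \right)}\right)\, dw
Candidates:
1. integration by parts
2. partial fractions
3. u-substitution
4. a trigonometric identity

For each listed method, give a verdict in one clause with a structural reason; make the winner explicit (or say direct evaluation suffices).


Diagnosis: a trigonometric identity — \sin{\left(w \right)} \cos{\left(w \left(1 + 4\right) \right)} mixes two frequencies; the product-to-sum identity splits it into single-frequency sinusoids.
- integration by parts — not the fit here: there is no polynomial factor to ladder down — parts can still close the trigonometric product by recursion, though the identity rewrite is the direct route.
- partial fractions — there is no rational-function structure to decompose.
- u-substitution — no subexpression of the integrand serves as a whole-integral substitution inner — individual terms may offer their own, but none carries its derivative as a factor of the full integrand; a working change of variable would have to be constructed from outside the expression.
- a trigonometric identity: applicable, and directly so.


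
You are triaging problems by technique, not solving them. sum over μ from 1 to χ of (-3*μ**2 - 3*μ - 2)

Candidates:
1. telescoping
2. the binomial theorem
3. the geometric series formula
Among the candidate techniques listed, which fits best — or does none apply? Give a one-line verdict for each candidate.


Technique: no special technique — Faulhaber territory: sum each constant-multiple power of μ with its closed-form formula, no trick required.
- telescoping: in the displayed form, no term reappears at a neighboring index to cancel against.
- the binomial theorem: there is no sum-raised-to-a-power identity hiding in these terms.
- the geometric series formula: the term-to-term ratio changes with the index, so the geometric formula cannot close it.


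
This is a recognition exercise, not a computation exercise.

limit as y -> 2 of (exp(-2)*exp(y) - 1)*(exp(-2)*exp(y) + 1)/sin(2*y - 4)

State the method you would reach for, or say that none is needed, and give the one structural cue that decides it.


Best approach: l'Hôpital's rule (0/0) — both numerator and denominator vanish at 2: the genuine 0/0 indeterminate that l'Hôpital exists for. One could equally expand both pieces locally and compare leading terms; the rule does that in one stroke.


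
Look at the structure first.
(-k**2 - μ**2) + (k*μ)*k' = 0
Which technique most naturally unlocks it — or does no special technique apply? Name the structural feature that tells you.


Technique: the homogeneous substitution — the slope's numerator and denominator have matching total degree, so it depends only on k/μ and the ratio substitution collapses it. A Bernoulli rewrite works here as the equation stands — the homogeneous substitution is the more immediate reading.


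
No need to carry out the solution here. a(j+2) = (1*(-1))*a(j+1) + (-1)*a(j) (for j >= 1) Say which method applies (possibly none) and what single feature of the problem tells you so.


Verdict: the characteristic-root method — fixed numeric weights on consecutive terms and no forcing term added: the root method in its home territory.


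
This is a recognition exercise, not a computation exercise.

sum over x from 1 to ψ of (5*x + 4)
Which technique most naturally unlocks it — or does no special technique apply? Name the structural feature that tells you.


Best approach: no special technique — every summand is a constant multiple of a power of x — apply the standard power-sum identities one degree at a time.


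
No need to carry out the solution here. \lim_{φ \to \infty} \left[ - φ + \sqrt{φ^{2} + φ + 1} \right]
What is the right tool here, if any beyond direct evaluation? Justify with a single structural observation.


Diagnosis: conjugate multiplication — \sqrt{φ^{2} + φ + 1} and φ both blow up, but their difference is tame once the conjugate rationalizes it.


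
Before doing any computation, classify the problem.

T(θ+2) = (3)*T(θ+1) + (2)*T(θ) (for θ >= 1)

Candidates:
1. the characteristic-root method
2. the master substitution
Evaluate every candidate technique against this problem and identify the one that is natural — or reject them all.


Verdict: the characteristic-root method — the recurrence is linear and homogeneous with constant coefficients, so the ansatz r^θ turns it into a polynomial equation for r.
- the characteristic-root method: yes, a natural case for it.
- the master substitution: the recursive argument is a shift of the index, not a fixed fraction of it.


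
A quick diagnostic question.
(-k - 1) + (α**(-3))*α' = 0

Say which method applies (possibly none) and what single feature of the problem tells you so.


Verdict: separation of variables — all dependence on the two variables factors apart, the defining separable shape. An exactness check succeeds on this form as well — separation and the potential function arrive at the same answer, separation more directly.


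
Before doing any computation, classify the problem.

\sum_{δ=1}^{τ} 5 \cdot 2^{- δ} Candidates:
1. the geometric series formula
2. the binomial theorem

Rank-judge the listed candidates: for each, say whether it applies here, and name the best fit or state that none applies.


Verdict: the geometric series formula — consecutive terms stand in a fixed index-free ratio — the geometric sum formula closes it.
- the geometric series formula: yes — fits the structure here.
- the binomial theorem — no binomial coefficients pair with matched powers.


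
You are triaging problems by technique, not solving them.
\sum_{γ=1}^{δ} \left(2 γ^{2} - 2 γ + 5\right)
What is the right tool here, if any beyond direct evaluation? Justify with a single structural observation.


Technique: no special technique — the summand is a plain polynomial in γ (expanding first if it arrives factored); standard power-sum formulas evaluate it term by term.


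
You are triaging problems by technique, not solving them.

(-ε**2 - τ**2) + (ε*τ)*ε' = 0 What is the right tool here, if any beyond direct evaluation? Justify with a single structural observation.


Best approach: the homogeneous substitution — solved for the derivative, the right side is unchanged under scaling τ and ε together — it depends only on the ratio ε/τ, so substitute a single ratio variable. This doubles as a Bernoulli equation in the unknown as written; the homogeneous route needs no setup at all.


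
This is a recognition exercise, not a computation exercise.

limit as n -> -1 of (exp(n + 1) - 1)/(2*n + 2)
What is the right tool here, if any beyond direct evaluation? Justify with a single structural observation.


Method: l'Hôpital's rule (0/0) — numerator and denominator both vanish at -1 — a genuine 0/0 form, which is exactly when l'Hôpital applies. A first-order expansion at the point is an equally standard path; the rule packages it.


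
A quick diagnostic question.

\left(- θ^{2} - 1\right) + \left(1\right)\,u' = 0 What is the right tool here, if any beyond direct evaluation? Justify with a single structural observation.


Diagnosis: no special technique — solved for the derivative, no u appears — this is antidifferentiation in θ wearing ODE clothing.


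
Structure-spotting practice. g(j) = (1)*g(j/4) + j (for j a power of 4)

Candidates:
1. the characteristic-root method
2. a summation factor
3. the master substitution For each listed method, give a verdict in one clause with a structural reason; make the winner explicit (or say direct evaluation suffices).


Method: the master substitution — treat m = log base 4 of j as the new clock: one recursion step advances m by one while j scales by 4.
- the characteristic-root method — a divided-index call is not the fixed-shift linear shape that characteristic roots solve.
- a summation factor: the recursion divides its index rather than shifting it — there is no previous-term chain for a summation factor to telescope.
- the master substitution: applicable, and directly so.


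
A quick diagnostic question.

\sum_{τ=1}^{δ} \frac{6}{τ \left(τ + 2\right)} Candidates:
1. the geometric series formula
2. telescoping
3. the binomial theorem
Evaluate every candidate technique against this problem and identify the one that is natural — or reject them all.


Technique: telescoping — one partial-fraction pass turns \frac{6}{τ \left(τ + 2\right)} into a shifted difference, and shifted differences telescope.
- the geometric series formula: no single multiplier carries one term to the next throughout the sum.
- telescoping — yes — fits the structure here.
- the binomial theorem: there is no pair of bases whose matched powers would reassemble into a single binomial power.


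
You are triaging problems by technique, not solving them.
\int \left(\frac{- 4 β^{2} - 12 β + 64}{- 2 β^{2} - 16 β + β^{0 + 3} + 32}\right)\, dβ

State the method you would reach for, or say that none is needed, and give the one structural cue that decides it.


Verdict: partial fractions — a proper rational integrand whose denominator splits into simpler factors — decompose into partial fractions first.


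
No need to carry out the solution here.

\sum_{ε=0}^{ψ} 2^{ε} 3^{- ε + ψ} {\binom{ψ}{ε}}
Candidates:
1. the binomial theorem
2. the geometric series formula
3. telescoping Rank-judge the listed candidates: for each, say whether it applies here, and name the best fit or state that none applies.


Verdict: the binomial theorem — terms weighting {\binom{ψ}{ε}} against matched powers of 2 and 3 reassemble into (2 + 3)^ψ by the binomial theorem.
- the binomial theorem — a fit — the right tool for this form.
- the geometric series formula — the ratio of consecutive terms depends on the index.
- telescoping: the terms as presented offer no neighboring cancellation — a telescoping rewrite may exist, but the displayed structure does not hand one over.


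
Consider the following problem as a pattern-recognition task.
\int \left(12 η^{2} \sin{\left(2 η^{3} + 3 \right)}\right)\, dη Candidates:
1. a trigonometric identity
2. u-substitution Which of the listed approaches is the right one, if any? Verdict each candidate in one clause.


Method: u-substitution — gathered as a product, the integrand carries the factor 12 η^{2} — up to a constant, the derivative of the inner expression 2 η^{3} + 3 — so u = 2 η^{3} + 3 collapses the integral.
- a trigonometric identity: the trigonometric factor has no even power to reduce and no cross-frequency product to convert — the standard power-reduction and product-to-sum identities do not engage it.
- u-substitution: yes — fits the structure here.


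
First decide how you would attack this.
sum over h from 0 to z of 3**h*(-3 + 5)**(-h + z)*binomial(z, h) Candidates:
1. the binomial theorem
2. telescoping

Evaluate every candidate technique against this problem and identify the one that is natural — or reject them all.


Best approach: the binomial theorem — binomial(z, h) weighting matched powers of 3 and (-3 + 5) is the expanded form of (3 + (-3 + 5))^z — fold it back up.
- the binomial theorem: applicable, and directly so.
- telescoping — the summand is not presented as a shifted difference — a telescoping rewrite may exist, but the displayed structure does not offer one.


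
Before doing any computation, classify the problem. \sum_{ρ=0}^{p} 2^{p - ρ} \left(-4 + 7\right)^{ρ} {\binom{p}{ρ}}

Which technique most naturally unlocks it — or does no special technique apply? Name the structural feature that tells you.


Verdict: the binomial theorem — {\binom{p}{ρ}} weighting matched powers of (-4 + 7) and 2 is the expanded form of ((-4 + 7) + 2)^p — fold it back up.


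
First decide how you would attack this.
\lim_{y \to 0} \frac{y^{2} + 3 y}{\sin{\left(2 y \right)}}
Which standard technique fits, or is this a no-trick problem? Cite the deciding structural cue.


Best approach: l'Hôpital's rule (0/0) — the 0/0 form at 0 is the signature situation for l'Hôpital's rule. Known elementary limits would finish this too — the rule just bypasses the case analysis.


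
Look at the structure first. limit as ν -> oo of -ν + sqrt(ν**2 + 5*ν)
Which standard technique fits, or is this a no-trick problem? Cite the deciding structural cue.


Method: conjugate multiplication — an infinity-minus-infinity difference with a surviving radical — multiply by the conjugate to cancel the divergence.


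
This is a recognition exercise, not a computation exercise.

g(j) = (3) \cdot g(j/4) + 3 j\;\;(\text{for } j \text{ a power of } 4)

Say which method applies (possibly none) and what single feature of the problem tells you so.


Diagnosis: the master substitution — the argument contracts 4-fold per step: reindex j exponentially and solve the linear recurrence in the new index.


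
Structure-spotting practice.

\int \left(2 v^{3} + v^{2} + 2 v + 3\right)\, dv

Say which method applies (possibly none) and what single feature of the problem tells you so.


Diagnosis: no special technique — a term-by-term power-rule job in v; no substitution or rearrangement earns its keep here.


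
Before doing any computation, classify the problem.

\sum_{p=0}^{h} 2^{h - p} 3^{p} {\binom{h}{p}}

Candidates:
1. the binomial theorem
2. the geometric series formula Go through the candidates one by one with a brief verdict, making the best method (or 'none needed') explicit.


Method: the binomial theorem — terms weighting {\binom{h}{p}} against matched powers of 3 and 2 reassemble into (3 + 2)^h by the binomial theorem.
- the binomial theorem — yes — fits the structure here.
- the geometric series formula — no single multiplier carries one term to the next throughout the sum.


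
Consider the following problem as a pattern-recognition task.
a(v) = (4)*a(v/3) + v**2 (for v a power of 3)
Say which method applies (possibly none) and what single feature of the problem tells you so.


Method: the master substitution — the argument contracts 3-fold per step: reindex v exponentially and solve the linear recurrence in the new index.


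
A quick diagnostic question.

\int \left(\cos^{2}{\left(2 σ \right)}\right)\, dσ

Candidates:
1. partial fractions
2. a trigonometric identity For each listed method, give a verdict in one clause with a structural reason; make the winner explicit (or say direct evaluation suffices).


Technique: a trigonometric identity — the exponent on \cos^{2}{\left(2 σ \right)} is even — the power-reduction identity is the standard preprocessing step.
- partial fractions: the expression is not a ratio of polynomials that decomposes further.
- a trigonometric identity: applies; the problem has the shape this method handles.


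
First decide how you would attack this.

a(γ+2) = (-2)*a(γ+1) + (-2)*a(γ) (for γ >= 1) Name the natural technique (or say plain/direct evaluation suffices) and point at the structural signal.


Method: the characteristic-root method — the recurrence is linear and homogeneous with constant coefficients, so the ansatz r^γ turns it into a polynomial equation for r.


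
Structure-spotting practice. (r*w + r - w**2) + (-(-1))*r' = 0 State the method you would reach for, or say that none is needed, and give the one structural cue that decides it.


Best approach: a linear integrating factor — the unknown enters only to the first power against a nonzero forcing term — the integrating-factor template applies directly.


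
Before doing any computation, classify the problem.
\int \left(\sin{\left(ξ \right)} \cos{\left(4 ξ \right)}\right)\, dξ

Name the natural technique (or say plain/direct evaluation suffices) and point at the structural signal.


Method: a trigonometric identity — apply product-to-sum to \sin{\left(ξ \right)} \cos{\left(4 ξ \right)}: two clean single-angle terms replace one awkward product.


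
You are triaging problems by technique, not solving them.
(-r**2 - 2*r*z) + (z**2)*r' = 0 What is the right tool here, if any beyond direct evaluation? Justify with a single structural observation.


Method: the homogeneous substitution — the slope is degree-zero homogeneous: the ratio substitution v = r/z collapses it. A Bernoulli rewrite works here as the equation stands — the homogeneous substitution is the more immediate reading.


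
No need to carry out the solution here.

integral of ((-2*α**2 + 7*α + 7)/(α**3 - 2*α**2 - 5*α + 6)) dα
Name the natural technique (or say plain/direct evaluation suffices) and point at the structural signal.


Best approach: partial fractions — a proper rational integrand whose denominator splits into simpler factors — decompose into partial fractions first.


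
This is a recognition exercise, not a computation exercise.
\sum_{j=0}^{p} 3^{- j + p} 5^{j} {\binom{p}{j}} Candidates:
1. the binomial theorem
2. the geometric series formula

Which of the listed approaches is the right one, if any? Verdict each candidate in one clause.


Best approach: the binomial theorem — the binomial coefficients weight matched powers of 5 and 3, which is exactly the expansion of a binomial power.
- the binomial theorem — applicable, and directly so.
- the geometric series formula: the term-to-term ratio drifts with the index — the one thing the geometric formula cannot absorb.


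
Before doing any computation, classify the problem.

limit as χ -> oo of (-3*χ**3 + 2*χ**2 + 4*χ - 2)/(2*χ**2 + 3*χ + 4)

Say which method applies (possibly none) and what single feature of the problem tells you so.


Verdict: dominant-term comparison — as χ grows, only the highest-degree terms matter — compare leading terms and read the limit off. Viewed as a single quotient this is an ∞/∞ form — an at-infinity application of l'Hôpital's rule would also resolve it; comparing leading growth reads the answer without differentiating.


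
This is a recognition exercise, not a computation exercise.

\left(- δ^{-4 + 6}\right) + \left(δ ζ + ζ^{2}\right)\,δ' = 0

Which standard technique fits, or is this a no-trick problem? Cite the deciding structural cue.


Method: the homogeneous substitution — solved for the derivative, the right side is unchanged under scaling ζ and δ together — it depends only on the ratio δ/ζ, so substitute a single ratio variable. Rewriting — with the variables' roles exchanged where the shape demands it — would expose a Bernoulli structure too; the homogeneous substitution simply reads the degrees directly.


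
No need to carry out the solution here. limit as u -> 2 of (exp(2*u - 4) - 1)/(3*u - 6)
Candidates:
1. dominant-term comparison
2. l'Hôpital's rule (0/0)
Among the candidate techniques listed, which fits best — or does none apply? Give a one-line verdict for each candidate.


Best approach: l'Hôpital's rule (0/0) — numerator and denominator both vanish at 2 — a genuine 0/0 form, which is exactly when l'Hôpital applies. Known elementary limits would finish this too — the rule just bypasses the case analysis.
- dominant-term comparison: this is not a rational comparison of growth rates at infinity.
- l'Hôpital's rule (0/0): applies; the problem has the shape this method handles.


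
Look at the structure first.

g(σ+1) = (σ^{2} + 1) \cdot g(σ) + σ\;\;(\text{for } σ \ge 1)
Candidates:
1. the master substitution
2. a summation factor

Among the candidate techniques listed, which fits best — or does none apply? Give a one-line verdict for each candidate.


Diagnosis: a summation factor — the coefficient σ^{2} + 1 drifts with the index, so no fixed root exists; normalizing by the cumulative product telescopes it.
- the master substitution: the recursive argument is a shift of the index, not a fixed fraction of it.
- a summation factor: yes — fits the structure here.


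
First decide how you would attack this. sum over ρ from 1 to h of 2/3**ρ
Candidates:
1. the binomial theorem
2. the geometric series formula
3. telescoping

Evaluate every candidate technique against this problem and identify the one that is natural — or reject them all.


Best approach: the geometric series formula — consecutive terms stand in a fixed index-free ratio — the geometric sum formula closes it.
- the binomial theorem — the terms lack the binomial-coefficient-weighted complementary-power pattern of an expansion.
- the geometric series formula: yes — fits the structure here.
- telescoping — writing out consecutive terms as given produces no pairwise cancellation.


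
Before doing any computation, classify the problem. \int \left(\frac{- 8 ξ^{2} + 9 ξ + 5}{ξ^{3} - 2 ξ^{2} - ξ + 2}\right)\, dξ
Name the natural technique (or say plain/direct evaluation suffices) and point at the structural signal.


Diagnosis: partial fractions — with ξ^{3} - 2 ξ^{2} - ξ + 2 factorable and the degree on top strictly smaller, simple-fraction decomposition is immediate.


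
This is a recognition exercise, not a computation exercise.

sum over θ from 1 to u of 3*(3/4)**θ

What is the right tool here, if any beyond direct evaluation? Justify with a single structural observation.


Verdict: the geometric series formula — term-over-term division gives 3/4 every time — index-free ratio, geometric sum formula applies.


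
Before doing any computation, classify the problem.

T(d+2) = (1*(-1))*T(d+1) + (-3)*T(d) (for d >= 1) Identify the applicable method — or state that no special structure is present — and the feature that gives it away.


Technique: the characteristic-root method — fixed numeric weights on consecutive terms and no forcing term added: the root method in its home territory.


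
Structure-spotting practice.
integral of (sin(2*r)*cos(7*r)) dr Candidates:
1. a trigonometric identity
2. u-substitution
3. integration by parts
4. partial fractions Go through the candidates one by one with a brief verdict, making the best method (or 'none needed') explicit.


Method: a trigonometric identity — the identity turns sin(2*r)*cos(7*r) into two lone cosines/sines, each trivially integrable.
- a trigonometric identity — applies; the problem has the shape this method handles.
- u-substitution: no subexpression of the integrand pairs with its own derivative as a factor — individual terms may offer their own substitutions, but any change of variable covering the whole integral would have to be constructed from outside the expression.
- integration by parts — not the fit here: there is no polynomial factor to ladder down — parts can still close the trigonometric product by recursion, though the identity rewrite is the direct route.
- partial fractions — there is no rational-function structure to decompose.


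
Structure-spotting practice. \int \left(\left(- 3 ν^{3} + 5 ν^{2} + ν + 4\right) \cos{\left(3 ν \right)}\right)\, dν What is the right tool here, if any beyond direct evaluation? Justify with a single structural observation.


Method: integration by parts — a polynomial factor - 3 ν^{3} + 5 ν^{2} + ν + 4 multiplies \cos{\left(3 ν \right)}; differentiating - 3 ν^{3} + 5 ν^{2} + ν + 4 lowers its degree while \cos{\left(3 ν \right)} integrates cleanly, so parts wins.


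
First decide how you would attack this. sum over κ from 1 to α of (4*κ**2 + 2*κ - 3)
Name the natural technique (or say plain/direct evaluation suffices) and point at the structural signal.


Verdict: no special technique — no ratio, no shift structure, no binomial pattern: sum the constant-multiple powers of κ with known formulas.


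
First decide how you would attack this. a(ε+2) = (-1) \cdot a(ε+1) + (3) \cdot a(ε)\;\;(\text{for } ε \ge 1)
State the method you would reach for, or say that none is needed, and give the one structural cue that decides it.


Diagnosis: the characteristic-root method — every coefficient is a fixed number and the forcing is zero — substitute r^ε and read off the root equation.


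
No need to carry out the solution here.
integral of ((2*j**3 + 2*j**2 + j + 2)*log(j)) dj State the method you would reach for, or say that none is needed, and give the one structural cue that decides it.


Technique: integration by parts — choose u = log(j): one derivative turns the logarithm algebraic, and the remaining factor 2*j**3 + 2*j**2 + j + 2 integrates term by term under the power rule.


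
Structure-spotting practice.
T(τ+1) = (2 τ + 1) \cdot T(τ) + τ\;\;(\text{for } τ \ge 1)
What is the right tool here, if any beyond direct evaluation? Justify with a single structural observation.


Best approach: a summation factor — it is first-order linear but the coefficient 2 τ + 1 depends on the index, so multiply through by a summation factor to telescope it.


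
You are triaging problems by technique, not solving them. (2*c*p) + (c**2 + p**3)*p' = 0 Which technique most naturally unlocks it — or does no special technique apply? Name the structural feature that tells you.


Diagnosis: the exact-equation method — this form is already the differential of something: the matching mixed partials of 2*c*p and c**2 + p**3 prove it.


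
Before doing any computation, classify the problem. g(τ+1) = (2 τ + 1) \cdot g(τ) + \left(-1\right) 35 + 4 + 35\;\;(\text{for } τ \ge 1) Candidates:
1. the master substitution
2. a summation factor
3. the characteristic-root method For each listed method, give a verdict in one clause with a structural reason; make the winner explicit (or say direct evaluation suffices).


Technique: a summation factor — normalize by the running product of 2 τ + 1: the left side becomes a difference, and differences sum.
- the master substitution — this is shift-type recursion, outside the divide-and-conquer template.
- a summation factor — yes, a natural case for it.
- the characteristic-root method — the coefficients change with the index, which the root method cannot absorb.


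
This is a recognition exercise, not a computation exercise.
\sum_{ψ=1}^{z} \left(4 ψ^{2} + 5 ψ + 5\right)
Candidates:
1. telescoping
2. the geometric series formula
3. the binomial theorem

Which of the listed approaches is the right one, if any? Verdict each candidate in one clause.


Technique: no special technique — every summand is a constant multiple of a power of ψ — apply the standard power-sum identities one degree at a time.
- telescoping — the terms as presented offer no neighboring cancellation — a telescoping rewrite may exist, but the displayed structure does not hand one over.
- the geometric series formula: the ratio of consecutive terms depends on the index.
- the binomial theorem: no binomial coefficients pair up with complementary powers here.


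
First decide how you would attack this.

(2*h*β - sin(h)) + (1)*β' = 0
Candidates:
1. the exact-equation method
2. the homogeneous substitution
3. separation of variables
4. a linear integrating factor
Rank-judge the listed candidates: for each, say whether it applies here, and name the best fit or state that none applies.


Method: a linear integrating factor — arrange it as β' + 2*h·β = (the forcing term) and the integrating factor does the rest.
- the exact-equation method — exactness fails on the nose — the mixed partials do not match.
- the homogeneous substitution: the slope changes under joint rescaling, failing the degree-zero test.
- separation of variables: no division isolates the independent variable from the unknown.
- a linear integrating factor — applicable, and directly so.


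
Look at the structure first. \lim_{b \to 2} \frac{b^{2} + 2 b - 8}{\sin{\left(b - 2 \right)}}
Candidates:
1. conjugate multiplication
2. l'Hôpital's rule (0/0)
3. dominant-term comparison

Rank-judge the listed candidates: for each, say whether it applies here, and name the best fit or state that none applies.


Diagnosis: l'Hôpital's rule (0/0) — plug in 2: top and bottom both hit zero, so differentiate each and retry. A local series expansion at the point resolves it as well; the rule is the packaged version of that step.
- conjugate multiplication: there is no infinity-minus-infinity radical difference to rationalize.
- l'Hôpital's rule (0/0): applicable, and directly so.
- dominant-term comparison — this limit is not decided by comparing polynomial growth at infinity.


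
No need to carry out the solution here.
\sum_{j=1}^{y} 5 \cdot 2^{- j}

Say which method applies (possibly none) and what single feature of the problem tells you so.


Diagnosis: the geometric series formula — consecutive terms stand in a fixed index-free ratio — the geometric sum formula closes it.


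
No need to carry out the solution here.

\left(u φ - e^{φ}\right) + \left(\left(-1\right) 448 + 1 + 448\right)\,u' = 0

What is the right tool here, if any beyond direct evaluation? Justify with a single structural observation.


Best approach: a linear integrating factor — the equation is linear in u with coefficient φ; multiplying by the integrating factor exp(∫φ) makes the left side a perfect derivative.


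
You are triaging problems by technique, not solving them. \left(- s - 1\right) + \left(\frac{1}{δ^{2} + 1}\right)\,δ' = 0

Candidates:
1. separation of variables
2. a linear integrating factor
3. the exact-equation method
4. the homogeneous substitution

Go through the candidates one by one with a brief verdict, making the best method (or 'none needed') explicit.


Verdict: separation of variables — separating collects all δ-dependence with the derivative and leaves all s-dependence opposite: variables separate.
- separation of variables: applicable, and directly so.
- a linear integrating factor: the unknown enters nonlinearly (through a power, a denominator, or a transcendental function), which the linear integrating-factor recipe cannot absorb as-is — any repair would come from a preliminary substitution, not the factor.
- the exact-equation method: with no real cross-dependence between the variables, the exact-equation machinery is a detour rather than the natural reading.
- the homogeneous substitution — the slope does not depend on the ratio of the variables alone.
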